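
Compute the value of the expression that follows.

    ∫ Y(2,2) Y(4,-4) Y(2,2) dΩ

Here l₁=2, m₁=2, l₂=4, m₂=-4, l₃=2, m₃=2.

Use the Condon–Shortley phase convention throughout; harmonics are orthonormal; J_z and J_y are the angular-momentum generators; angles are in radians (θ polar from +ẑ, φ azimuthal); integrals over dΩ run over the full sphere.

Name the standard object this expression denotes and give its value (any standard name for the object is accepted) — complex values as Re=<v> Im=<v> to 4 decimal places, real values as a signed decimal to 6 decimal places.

This is a Gaunt coefficient — the integral of a triple product of spherical harmonics over the sphere.
Rules hold: Σm=0, L=8 even, 2≤2≤6.
N = 5·9·5 = 225
Δ = 4!·0!·4!/9! = 1/630
Racah Σ t=2..2: t=2:+1/16 = 1/16
⇒ 3j(2 4 2; 0 0 0)² = 2/35, sgn +1
Racah Σ t=0..0: t=0:+1/576 = 1/576
⇒ 3j(2 4 2; 2 -4 2)² = 1/9, sgn +1
4πI² = N·(3j₀)²·(3jₘ)² = 10/7
I = +1·√(1.42857/4π) = 0.33716777

Gaunt coefficient, +0.337168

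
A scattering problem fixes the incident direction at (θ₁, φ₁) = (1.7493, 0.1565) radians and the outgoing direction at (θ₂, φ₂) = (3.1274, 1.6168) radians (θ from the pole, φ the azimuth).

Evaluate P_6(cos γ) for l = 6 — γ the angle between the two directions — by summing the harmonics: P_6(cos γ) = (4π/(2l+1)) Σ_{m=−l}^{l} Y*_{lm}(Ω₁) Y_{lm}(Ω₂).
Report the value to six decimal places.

-0.121816

Addition theorem: P_6(cos γ) = (4π/13) Σ_m Y*_{lm}(Ω₁) Y_{lm}(Ω₂), m = −6…6:
  m=-6: Y*=+0.259165+0.354113i  Y=-0.000000+0.000000i  product -0.000000-0.000000i
  m=-5: Y*=-0.194496-0.193372i  Y=+0.000000+0.000000i  product +0.000000-0.000000i
  m=-4: Y*=-0.177140-0.128073i  Y=+0.000000-0.000000i  product -0.000000-0.000000i
  m=-3: Y*=+0.260824+0.132326i  Y=-0.000002-0.000015i  product +0.000001-0.000004i
  m=-2: Y*=+0.139644+0.045194i  Y=-0.001045+0.000096i  product -0.000150-0.000034i
  m=-1: Y*=-0.290615-0.045856i  Y=+0.002149+0.046678i  product +0.001516-0.013664i
  m=+0: Y*=-0.126856-0.000000i  Y=+1.014957+0.000000i  product -0.128753-0.000000i
  m=+1: Y*=+0.290615-0.045856i  Y=-0.002149+0.046678i  product +0.001516+0.013664i
  m=+2: Y*=+0.139644-0.045194i  Y=-0.001045-0.000096i  product -0.000150+0.000034i
  m=+3: Y*=-0.260824+0.132326i  Y=+0.000002-0.000015i  product +0.000001+0.000004i
  m=+4: Y*=-0.177140+0.128073i  Y=+0.000000+0.000000i  product -0.000000+0.000000i
  m=+5: Y*=+0.194496-0.193372i  Y=-0.000000+0.000000i  product +0.000000+0.000000i
  m=+6: Y*=+0.259165-0.354113i  Y=-0.000000-0.000000i  product -0.000000+0.000000i
Σ over m = -0.126019+0.000000i; ×(4π/13) → -0.121816+0.000000i. Real part: -0.121816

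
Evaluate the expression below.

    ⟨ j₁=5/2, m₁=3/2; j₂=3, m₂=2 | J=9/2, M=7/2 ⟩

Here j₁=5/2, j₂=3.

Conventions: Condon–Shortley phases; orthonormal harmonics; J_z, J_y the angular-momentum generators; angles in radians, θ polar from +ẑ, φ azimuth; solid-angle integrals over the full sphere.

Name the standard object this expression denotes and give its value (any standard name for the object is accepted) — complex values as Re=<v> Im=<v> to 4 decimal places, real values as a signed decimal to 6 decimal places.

Clebsch–Gordan coefficient, −√(1/99) ≈ -0.100504

This is a Clebsch–Gordan (vector-coupling) coefficient.
triangle: 1!*4!*5!/11! = 2880/39916800
(j±m)!: 4!*1!*5!*1!*8!*1! = 116121600
prefactor² = (2J+1)*Δ*N² = 921600/11
  k=0: +1/(0!*1!*1!*5!*3!*0!) = 1/720
  k=1: −1/(1!*0!*0!*4!*4!*1!) = -1/576
Σ = -1/2880  ⇒  CG² = 921600/11*(-1/2880)² = 1/99
CG = −√(1/99) = -0.100504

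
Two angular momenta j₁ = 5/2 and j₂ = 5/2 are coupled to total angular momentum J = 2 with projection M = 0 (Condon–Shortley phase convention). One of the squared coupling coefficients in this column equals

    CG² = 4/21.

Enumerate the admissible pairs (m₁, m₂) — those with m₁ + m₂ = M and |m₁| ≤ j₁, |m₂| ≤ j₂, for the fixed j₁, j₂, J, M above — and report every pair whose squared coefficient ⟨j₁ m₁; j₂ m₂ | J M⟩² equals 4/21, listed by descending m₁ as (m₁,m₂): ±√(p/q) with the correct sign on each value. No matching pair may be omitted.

(1/2,-1/2): −√(4/21); (-1/2,1/2): +√(4/21)

Admissible pairs with m₁+m₂ = M = 0: (-5/2,5/2), (-3/2,3/2), (-1/2,1/2), (1/2,-1/2), (3/2,-3/2), (5/2,-5/2)
  (m₁,m₂)=(5/2,-5/2): CG² = 25/84, CG = +√(25/84)
  (m₁,m₂)=(3/2,-3/2): CG² = 1/84, CG = +√(1/84)
  (m₁,m₂)=(1/2,-1/2): CG² = 4/21, CG = −√(4/21)   ← matches the target
  (m₁,m₂)=(-1/2,1/2): CG² = 4/21, CG = +√(4/21)   ← matches the target
  (m₁,m₂)=(-3/2,3/2): CG² = 1/84, CG = −√(1/84)
  (m₁,m₂)=(-5/2,5/2): CG² = 25/84, CG = −√(25/84)
Pairs with CG² = 4/21: (1/2,-1/2): −√(4/21); (-1/2,1/2): +√(4/21)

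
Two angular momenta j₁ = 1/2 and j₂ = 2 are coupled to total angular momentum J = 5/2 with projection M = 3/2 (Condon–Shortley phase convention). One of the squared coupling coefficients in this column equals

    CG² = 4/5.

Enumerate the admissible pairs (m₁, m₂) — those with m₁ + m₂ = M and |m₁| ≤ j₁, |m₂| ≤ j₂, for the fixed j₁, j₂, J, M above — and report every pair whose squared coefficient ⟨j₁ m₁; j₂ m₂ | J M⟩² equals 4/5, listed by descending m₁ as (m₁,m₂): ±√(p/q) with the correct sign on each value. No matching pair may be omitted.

Admissible pairs with m₁+m₂ = M = 3/2: (-1/2,2), (1/2,1)
  (m₁,m₂)=(1/2,1): CG² = 4/5, CG = +√(4/5)   ← matches the target
  (m₁,m₂)=(-1/2,2): CG² = 1/5, CG = +√(1/5)
Pairs with CG² = 4/5: (1/2,1): +√(4/5)

(1/2,1): +√(4/5)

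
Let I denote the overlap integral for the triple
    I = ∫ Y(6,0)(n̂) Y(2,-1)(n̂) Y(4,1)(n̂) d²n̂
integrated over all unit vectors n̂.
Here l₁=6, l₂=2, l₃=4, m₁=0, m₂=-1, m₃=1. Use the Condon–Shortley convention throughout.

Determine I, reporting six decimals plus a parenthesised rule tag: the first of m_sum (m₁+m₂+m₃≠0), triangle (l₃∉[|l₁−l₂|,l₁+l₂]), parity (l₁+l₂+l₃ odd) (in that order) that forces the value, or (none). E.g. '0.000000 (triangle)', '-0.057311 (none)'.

0.174223 (none)

Checks pass: Σm=0; 12 even; l₃=4∈[4,8].
(2·6+1)(2·2+1)(2·4+1) = 585
Δ: 4! 8! 0! / 13! → 1/6435
sum: t=2:+1/2304 = 1/2304
3j²(6 2 4; 0 0 0) = Δ·Π!·Σ² = 5/143  (sign +1)
sum: t=1:−1/4320 = -1/4320
3j²(6 2 4; 0 -1 1) = Δ·Π!·Σ² = 8/429  (sign +1)
combine: 4πI² = 585·5/143·8/429 = 600/1573
take √, sign +1: I = 0.17422334
No selection rule forces the value: the integral is nonzero (none).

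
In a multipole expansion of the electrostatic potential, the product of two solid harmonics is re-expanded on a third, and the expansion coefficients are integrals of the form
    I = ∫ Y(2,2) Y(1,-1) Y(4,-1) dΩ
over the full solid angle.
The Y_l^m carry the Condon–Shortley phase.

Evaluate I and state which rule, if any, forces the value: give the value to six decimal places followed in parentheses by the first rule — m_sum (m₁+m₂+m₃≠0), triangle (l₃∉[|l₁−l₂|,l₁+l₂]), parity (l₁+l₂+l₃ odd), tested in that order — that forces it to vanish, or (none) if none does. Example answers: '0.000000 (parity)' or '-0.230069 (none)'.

triangle: need 1≤l₃≤3, have 4; I=0

0.000000 (triangle)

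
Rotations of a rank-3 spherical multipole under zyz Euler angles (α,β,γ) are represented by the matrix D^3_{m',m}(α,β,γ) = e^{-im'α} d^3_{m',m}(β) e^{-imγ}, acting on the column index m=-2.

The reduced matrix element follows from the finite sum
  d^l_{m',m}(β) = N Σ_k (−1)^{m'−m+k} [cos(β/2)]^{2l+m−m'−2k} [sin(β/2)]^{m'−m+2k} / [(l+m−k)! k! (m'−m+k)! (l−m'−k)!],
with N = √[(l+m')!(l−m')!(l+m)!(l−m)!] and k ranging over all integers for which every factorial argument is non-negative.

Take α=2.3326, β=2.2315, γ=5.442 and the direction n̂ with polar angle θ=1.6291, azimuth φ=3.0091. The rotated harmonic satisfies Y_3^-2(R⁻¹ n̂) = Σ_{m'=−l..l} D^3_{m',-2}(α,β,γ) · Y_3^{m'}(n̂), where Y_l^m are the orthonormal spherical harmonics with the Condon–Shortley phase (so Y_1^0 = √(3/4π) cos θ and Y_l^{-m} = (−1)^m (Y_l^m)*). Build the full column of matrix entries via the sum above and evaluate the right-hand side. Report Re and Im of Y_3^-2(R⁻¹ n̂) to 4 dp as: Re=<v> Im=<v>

Re=0.3716 Im=0.0950

Need the full column D^3_{m',-2} for m'=−3..3 at α=2.3326, β=2.2315, γ=5.4420.
cos(β/2)=0.439504, sin(β/2)=0.898241
d^3_{-3,-2}: single k=1 term ⇒ +0.036081;  D = +0.020463-0.029717i
d^3_{-2,-2}: k∈[0..1] ⇒ +0.007207 -0.150524 = -0.143317;  D = +0.141514-0.022658i
d^3_{-1,-2}: k∈[0..1] ⇒ -0.046581 +0.389132 = +0.342551;  D = +0.272652+0.207370i
d^3_{0,-2}: k∈[0..1] ⇒ +0.164891 -0.688743 = -0.523852;  D = +0.058327+0.520594i
d^3_{1,-2}: k∈[0..1] ⇒ -0.389132 +0.812693 = +0.423561;  D = -0.272028+0.324661i
d^3_{2,-2}: k∈[0..1] ⇒ +0.628733 -0.525238 = +0.103495;  D = +0.103281-0.006659i
d^3_{3,-2}: single k=0 term ⇒ -0.629509;  D = +0.462912+0.426608i
Y_3^{m'}(θ=1.6291,φ=3.0091) and Σ D·Y over m':
  (+0.0205-0.0297i)·(-0.3827-0.1607i)  (+0.1415-0.0227i)·(-0.0573-0.0155i)  (+0.2727+0.2074i)·(+0.3144+0.0419i)  (+0.0583+0.5206i)·(+0.0649+0.0000i)  (-0.2720+0.3247i)·(-0.3144+0.0419i)  (+0.1033-0.0067i)·(-0.0573+0.0155i)  (+0.4629+0.4266i)·(+0.3827-0.1607i)
Y_3^-2(R⁻¹ n̂) = +0.371572+0.094990i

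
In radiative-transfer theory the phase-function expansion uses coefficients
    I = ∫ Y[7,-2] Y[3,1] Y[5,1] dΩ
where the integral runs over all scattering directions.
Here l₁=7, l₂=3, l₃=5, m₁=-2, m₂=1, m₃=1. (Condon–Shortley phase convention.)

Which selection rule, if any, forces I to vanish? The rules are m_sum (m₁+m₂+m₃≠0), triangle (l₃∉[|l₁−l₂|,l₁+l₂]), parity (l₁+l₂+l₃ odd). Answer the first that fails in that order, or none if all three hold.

m₁+m₂+m₃ = -2 + 1 + 1 = 0  ✓
triangle: |7−3|=4 ≤ l₃=5 ≤ 7+3=10  ✓
parity: l₁+l₂+l₃ = 15 is odd  ✗

parity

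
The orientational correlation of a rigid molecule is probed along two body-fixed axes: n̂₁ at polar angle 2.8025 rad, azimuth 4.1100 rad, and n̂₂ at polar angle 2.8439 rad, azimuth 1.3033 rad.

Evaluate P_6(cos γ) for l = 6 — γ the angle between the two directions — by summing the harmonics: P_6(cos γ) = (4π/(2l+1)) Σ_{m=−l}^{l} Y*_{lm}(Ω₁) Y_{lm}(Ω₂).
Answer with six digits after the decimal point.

-0.403506

Addition theorem: P_6(cos γ) = (4π/13) Σ_m Y*_{lm}(Ω₁) Y_{lm}(Ω₂), m = −6…6:
  [-6]  conj(Y_{6,-6})(Ω₁) = 0.00058 - 0.00030j ; Y_{6,-6}(Ω₂) = 0.00001 - 0.00031j ; Δ = -0.00000 - 0.00000j
  [-5]  conj(Y_{6,-5})(Ω₁) = 0.00083 - 0.00637j ; Y_{6,-5}(Ω₂) = -0.00338 + 0.00080j ; Δ = 0.00000 + 0.00002j
  [-4]  conj(Y_{6,-4})(Ω₁) = -0.02853 - 0.02564j ; Y_{6,-4}(Ω₂) = 0.01148 + 0.02097j ; Δ = 0.00021 - 0.00089j
  [-3]  conj(Y_{6,-3})(Ω₁) = -0.14909 + 0.03591j ; Y_{6,-3}(Ω₂) = 0.07971 - 0.07703j ; Δ = -0.00912 + 0.01435j
  [-2]  conj(Y_{6,-2})(Ω₁) = -0.14307 + 0.37327j ; Y_{6,-2}(Ω₂) = -0.29203 - 0.17307j ; Δ = 0.10638 - 0.08425j
  [-1]  conj(Y_{6,-1})(Ω₁) = 0.32371 + 0.47075j ; Y_{6,-1}(Ω₂) = -0.15716 + 0.57346j ; Δ = -0.32083 + 0.11165j
  [+0]  conj(Y_{6,0})(Ω₁) = 0.10975 + 0.00000j ; Y_{6,0}(Ω₂) = 0.26681 + 0.00000j ; Δ = 0.02928 + 0.00000j
  [+1]  conj(Y_{6,1})(Ω₁) = -0.32371 + 0.47075j ; Y_{6,1}(Ω₂) = 0.15716 + 0.57346j ; Δ = -0.32083 - 0.11165j
  [+2]  conj(Y_{6,2})(Ω₁) = -0.14307 - 0.37327j ; Y_{6,2}(Ω₂) = -0.29203 + 0.17307j ; Δ = 0.10638 + 0.08425j
  [+3]  conj(Y_{6,3})(Ω₁) = 0.14909 + 0.03591j ; Y_{6,3}(Ω₂) = -0.07971 - 0.07703j ; Δ = -0.00912 - 0.01435j
  [+4]  conj(Y_{6,4})(Ω₁) = -0.02853 + 0.02564j ; Y_{6,4}(Ω₂) = 0.01148 - 0.02097j ; Δ = 0.00021 + 0.00089j
  [+5]  conj(Y_{6,5})(Ω₁) = -0.00083 - 0.00637j ; Y_{6,5}(Ω₂) = 0.00338 + 0.00080j ; Δ = 0.00000 - 0.00002j
  [+6]  conj(Y_{6,6})(Ω₁) = 0.00058 + 0.00030j ; Y_{6,6}(Ω₂) = 0.00001 + 0.00031j ; Δ = -0.00000 + 0.00000j
Accumulated sum -0.41743 + 0.00000j; after 4π/(2l+1) scaling, -0.40351 + 0.00000j ⇒ P_6 = -0.403506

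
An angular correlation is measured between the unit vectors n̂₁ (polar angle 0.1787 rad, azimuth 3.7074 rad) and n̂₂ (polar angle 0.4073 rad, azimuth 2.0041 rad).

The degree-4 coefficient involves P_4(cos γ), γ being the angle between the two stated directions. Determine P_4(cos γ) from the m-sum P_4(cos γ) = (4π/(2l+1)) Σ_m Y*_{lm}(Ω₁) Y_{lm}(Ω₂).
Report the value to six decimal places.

Addition theorem: P_4(cos γ) = (4π/9) Σ_m Y*_{lm}(Ω₁) Y_{lm}(Ω₂), m = −4…4:
  m=-4: Y*=(-0.000282, 0.000340)  Y=(-0.001762, -0.010754)  product (0.000004, 0.000002)
  m=-3: Y*=(0.000874, -0.006862)  Y=(0.068835, 0.019116)  product (0.000191, -0.000456)
  m=-2: Y*=(0.025970, 0.055282)  Y=(-0.166580, 0.196098)  product (-0.015167, -0.004116)
  m=-1: Y*=(-0.263974, -0.167642)  Y=(-0.209635, -0.453141)  product (-0.020627, 0.154761)
  m=+0: Y*=(0.716288, -0.000000)  Y=(0.273459, 0.000000)  product (0.195875, 0.000000)
  m=+1: Y*=(0.263974, -0.167642)  Y=(0.209635, -0.453141)  product (-0.020627, -0.154761)
  m=+2: Y*=(0.025970, -0.055282)  Y=(-0.166580, -0.196098)  product (-0.015167, 0.004116)
  m=+3: Y*=(-0.000874, -0.006862)  Y=(-0.068835, 0.019116)  product (0.000191, 0.000456)
  m=+4: Y*=(-0.000282, -0.000340)  Y=(-0.001762, 0.010754)  product (0.000004, -0.000002)
Accumulated sum (0.124678, -0.000000); after 4π/(2l+1) scaling, (0.174083, -0.000000) ⇒ P_4 = 0.174083

0.174083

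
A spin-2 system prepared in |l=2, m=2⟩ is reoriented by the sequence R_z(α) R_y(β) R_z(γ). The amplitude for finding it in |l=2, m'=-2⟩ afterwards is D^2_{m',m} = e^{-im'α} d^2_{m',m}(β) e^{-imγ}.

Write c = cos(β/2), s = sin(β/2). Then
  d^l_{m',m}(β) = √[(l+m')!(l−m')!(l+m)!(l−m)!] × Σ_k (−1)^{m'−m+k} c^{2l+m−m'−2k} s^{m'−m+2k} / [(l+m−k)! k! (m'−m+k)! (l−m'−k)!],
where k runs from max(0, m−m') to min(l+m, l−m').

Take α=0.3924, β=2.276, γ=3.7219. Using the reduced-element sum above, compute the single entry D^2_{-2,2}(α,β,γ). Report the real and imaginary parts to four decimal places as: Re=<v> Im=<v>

Re=0.6317 Im=-0.2493

First d^2_{-2,2}(β=2.2760), then the phase factors e^{-i(-2)α} and e^{-i(2)γ}:
Half-angle: c=0.419411, s=0.907796. N=√(1·24·24·1)=24.000000
k: max(0,(2)−(-2))=4 … min(2+(2),2−(-2))=4
  k=4: (−1)^0·24.0000/(24)·0.4194^0·0.9078^4 = +0.679132
d^2_{-2,2}(2.2760) = +0.679132
D = (+0.707530+0.706684i)·(+0.679132)·(+0.398776-0.917048i) = +0.631734-0.249262i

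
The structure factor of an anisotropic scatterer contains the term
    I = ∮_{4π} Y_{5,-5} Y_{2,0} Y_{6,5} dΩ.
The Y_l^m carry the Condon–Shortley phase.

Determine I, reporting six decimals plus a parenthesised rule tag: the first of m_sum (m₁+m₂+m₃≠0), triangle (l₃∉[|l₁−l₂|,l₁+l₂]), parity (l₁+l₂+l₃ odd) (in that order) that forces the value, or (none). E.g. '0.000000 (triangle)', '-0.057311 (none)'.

L=13 odd ⇒ parity kills the (l;000) factor ⇒ I = 0

0.000000 (parity)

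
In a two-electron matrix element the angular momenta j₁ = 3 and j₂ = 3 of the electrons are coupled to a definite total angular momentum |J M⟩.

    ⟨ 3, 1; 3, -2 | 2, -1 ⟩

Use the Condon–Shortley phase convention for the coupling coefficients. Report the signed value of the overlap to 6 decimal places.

triangle: 4!*2!*2!/9! = 96/362880
(j±m)!: 4!*2!*1!*5!*1!*3! = 34560
prefactor² = (2J+1)*Δ*N² = 320/7
  k=0: +1/(0!*4!*2!*1!*0!*1!) = 1/48
  k=1: −1/(1!*3!*1!*0!*1!*2!) = -1/12
Σ = -1/16  ⇒  CG² = 320/7*(-1/16)² = 5/28
CG = −√(5/28) = -0.422577

-0.422577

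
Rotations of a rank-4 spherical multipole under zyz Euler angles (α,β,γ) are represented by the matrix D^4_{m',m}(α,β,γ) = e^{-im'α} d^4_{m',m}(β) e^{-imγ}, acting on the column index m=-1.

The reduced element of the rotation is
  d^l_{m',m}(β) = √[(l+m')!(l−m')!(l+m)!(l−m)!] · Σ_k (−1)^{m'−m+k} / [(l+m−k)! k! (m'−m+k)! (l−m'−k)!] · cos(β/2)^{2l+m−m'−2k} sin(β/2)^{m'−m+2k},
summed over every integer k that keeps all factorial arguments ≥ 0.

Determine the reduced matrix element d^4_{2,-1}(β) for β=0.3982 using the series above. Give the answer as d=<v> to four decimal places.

d=-0.0930

d^4_{2,-1}(β=0.3982) via the finite sum:
With c≡cos(β/2)=0.980245 and s≡sin(β/2)=0.197787, N=[720·2·6·120]^{1/2}=1018.233765
k∈{0,1,2} keeps every argument non-negative
  k=0: (−1)^3·1018.2338/(72)·0.9802^5·0.1978^3 = -0.099034
  k=1: (−1)^4·1018.2338/(48)·0.9802^3·0.1978^5 = +0.006048
  k=2: (−1)^5·1018.2338/(240)·0.9802^1·0.1978^7 = -0.000049
d^4_{2,-1}(0.3982) = -0.099034 +0.006048 -0.000049 = -0.093035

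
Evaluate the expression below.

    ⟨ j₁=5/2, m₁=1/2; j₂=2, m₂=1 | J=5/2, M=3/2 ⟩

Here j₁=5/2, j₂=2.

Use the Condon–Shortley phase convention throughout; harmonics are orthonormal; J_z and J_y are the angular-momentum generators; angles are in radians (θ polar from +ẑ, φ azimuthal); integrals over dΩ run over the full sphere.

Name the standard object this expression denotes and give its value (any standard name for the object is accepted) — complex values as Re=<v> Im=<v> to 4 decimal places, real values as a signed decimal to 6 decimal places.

This is a Clebsch–Gordan (vector-coupling) coefficient.
√[6·2!3!2!/8! · 3!2!3!1!4!1!] = √(216/35)
  +(−1)^1/∏(1,1,1,2,2,0)! = -1/4  (running -1/4)
  +(−1)^2/∏(2,0,0,1,3,1)! = 1/12  (running -1/6)
⟨..|..⟩ = √(216/35)·(-1/6) = -0.414039

Clebsch–Gordan coefficient, −√(6/35) ≈ -0.414039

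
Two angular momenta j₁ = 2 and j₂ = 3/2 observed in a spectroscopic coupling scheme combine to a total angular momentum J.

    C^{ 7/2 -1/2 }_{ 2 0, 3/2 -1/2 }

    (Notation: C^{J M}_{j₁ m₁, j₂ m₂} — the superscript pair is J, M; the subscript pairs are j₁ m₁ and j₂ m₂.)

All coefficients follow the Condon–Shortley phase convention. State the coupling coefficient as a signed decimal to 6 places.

j₁+j₂−J=0  J+j₁−j₂=4  J−j₁+j₂=3  j₁+j₂+J+1=8
(j₁±m₁, j₂±m₂, J±M) = (2,2,1,2,3,4)
P² = 1152/35
sum k=0..0:
  [0] +1/8 = 1/8
S = 1/8
C² = P²·S² = 18/35 ; C = +0.717137

+√(18/35) ≈ +0.717137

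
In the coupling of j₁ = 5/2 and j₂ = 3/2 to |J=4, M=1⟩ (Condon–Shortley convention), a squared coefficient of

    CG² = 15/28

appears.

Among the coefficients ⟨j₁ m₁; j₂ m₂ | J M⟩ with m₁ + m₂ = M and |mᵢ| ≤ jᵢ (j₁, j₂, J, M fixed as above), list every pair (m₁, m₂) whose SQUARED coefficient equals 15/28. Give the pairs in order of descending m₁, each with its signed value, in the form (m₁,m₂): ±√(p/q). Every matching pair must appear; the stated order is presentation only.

Admissible pairs with m₁+m₂ = M = 1: (-1/2,3/2), (1/2,1/2), (3/2,-1/2), (5/2,-3/2)
  (m₁,m₂)=(5/2,-3/2): CG² = 1/56, CG = +√(1/56)
  (m₁,m₂)=(3/2,-1/2): CG² = 15/56, CG = +√(15/56)
  (m₁,m₂)=(1/2,1/2): CG² = 15/28, CG = +√(15/28)   ← matches the target
  (m₁,m₂)=(-1/2,3/2): CG² = 5/28, CG = +√(5/28)
Pairs with CG² = 15/28: (1/2,1/2): +√(15/28)

(1/2,1/2): +√(15/28)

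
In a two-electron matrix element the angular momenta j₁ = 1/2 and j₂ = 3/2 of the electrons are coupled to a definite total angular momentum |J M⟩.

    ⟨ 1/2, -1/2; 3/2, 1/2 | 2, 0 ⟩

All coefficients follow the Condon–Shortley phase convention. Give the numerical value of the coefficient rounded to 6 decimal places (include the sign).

triangle: 0!*1!*3!/5! = 6/120
(j±m)!: 0!*1!*2!*1!*2!*2! = 8
prefactor² = (2J+1)*Δ*N² = 2
  k=0: +1/(0!*0!*1!*2!*0!*1!) = 1/2
Σ = 1/2  ⇒  CG² = 2*(1/2)² = 1/2
CG = +√(1/2) = +0.707107

+0.707107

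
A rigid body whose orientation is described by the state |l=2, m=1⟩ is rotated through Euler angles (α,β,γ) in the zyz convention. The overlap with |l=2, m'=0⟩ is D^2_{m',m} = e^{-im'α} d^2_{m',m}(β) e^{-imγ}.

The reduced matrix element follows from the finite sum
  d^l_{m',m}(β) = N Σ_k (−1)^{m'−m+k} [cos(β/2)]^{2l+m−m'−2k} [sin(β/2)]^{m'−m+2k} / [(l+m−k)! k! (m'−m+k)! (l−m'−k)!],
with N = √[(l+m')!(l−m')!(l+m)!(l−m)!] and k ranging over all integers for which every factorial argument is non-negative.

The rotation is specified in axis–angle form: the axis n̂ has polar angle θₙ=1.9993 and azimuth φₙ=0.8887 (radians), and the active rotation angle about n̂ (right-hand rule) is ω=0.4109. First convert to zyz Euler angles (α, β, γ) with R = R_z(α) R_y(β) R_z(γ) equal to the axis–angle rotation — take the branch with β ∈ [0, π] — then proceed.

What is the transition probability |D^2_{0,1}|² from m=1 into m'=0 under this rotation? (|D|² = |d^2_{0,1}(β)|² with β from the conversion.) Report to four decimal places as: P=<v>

Axis–angle → zyz. n̂ = (sinθₙcosφₙ, sinθₙsinφₙ, cosθₙ) = (+0.573424, +0.706071, -0.415510), ω = 0.4109.
R = I cosω + sinω [n̂]ₓ + (1−cosω) n̂n̂ᵀ gives
  R = [+0.944132, +0.199671, +0.262196; -0.132268, +0.958259, -0.253466; -0.301862, +0.204625, +0.931133]
β = atan2(√(R₁₃²+R₂₃²), R₃₃) = 0.373290; α = atan2(R₂₃, R₁₃) mod 2π = 5.514716; γ = atan2(R₃₂, −R₃₁) mod 2π = 0.595723
D^2_{0,1}(5.5147,0.3733,0.5957) = e^{-i·0·5.5147}·d^2_{0,1}(0.3733)·e^{-i·1·0.5957}. Compute d first:
Half-angle: c=0.982632, s=0.185563. N=√(2·2·6·1)=4.898979
Admissible k: 1..2 (factorial args all ≥0)
  k=1: (−1)^0·4.8990/(2)·0.9826^3·0.1856^1 = +0.431261
  k=2: (−1)^1·4.8990/(2)·0.9826^1·0.1856^3 = -0.015379
d^2_{0,1}(0.3733) = +0.431261 -0.015379 = +0.415882
|D^2_{0,1}|² = |d^2_{0,1}(β)|² = (+0.415882)² = 0.172958 (the z-rotation phases have unit modulus)

P=0.1730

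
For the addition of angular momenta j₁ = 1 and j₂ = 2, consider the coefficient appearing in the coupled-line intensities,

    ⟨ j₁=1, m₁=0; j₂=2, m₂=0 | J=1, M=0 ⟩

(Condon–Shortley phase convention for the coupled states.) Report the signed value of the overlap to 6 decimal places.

-0.632456

triangle: 2!×0!×2!/5! = 4/120
(j±m)!: 1!×1!×2!×2!×1!×1! = 4
prefactor² = (2J+1)×Δ×N² = 2/5
  k=1: −1/(1!×1!×0!×1!×0!×1!) = -1
Σ = -1  ⇒  CG² = 2/5×(-1)² = 2/5
CG = −√(2/5) = -0.632456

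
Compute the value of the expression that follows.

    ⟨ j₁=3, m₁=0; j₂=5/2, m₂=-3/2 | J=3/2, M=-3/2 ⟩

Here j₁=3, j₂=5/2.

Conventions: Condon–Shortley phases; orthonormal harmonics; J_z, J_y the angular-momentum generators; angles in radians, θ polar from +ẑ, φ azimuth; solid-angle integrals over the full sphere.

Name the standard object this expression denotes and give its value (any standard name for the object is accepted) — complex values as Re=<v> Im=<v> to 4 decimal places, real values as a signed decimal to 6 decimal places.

Clebsch–Gordan coefficient, −√(6/35) ≈ -0.414039

This is a Clebsch–Gordan (vector-coupling) coefficient.
triangle: 4!*2!*1!/8! = 48/40320
(j±m)!: 3!*3!*1!*4!*0!*3! = 5184
prefactor² = (2J+1)*Δ*N² = 864/35
  k=1: −1/(1!*3!*2!*0!*0!*1!) = -1/12
Σ = -1/12  ⇒  CG² = 864/35*(-1/12)² = 6/35
CG = −√(6/35) = -0.414039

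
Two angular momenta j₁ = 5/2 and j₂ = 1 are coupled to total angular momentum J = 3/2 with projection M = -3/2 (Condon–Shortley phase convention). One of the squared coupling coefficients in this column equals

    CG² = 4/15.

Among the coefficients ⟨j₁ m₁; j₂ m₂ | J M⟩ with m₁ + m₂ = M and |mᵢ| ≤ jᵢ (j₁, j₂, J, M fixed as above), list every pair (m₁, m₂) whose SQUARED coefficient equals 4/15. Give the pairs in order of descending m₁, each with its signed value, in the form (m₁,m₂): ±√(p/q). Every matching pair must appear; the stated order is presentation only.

(-3/2,0): −√(4/15)

Admissible pairs with m₁+m₂ = M = -3/2: (-5/2,1), (-3/2,0), (-1/2,-1)
  (m₁,m₂)=(-1/2,-1): CG² = 1/15, CG = +√(1/15)
  (m₁,m₂)=(-3/2,0): CG² = 4/15, CG = −√(4/15)   ← matches the target
  (m₁,m₂)=(-5/2,1): CG² = 2/3, CG = +√(2/3)
Pairs with CG² = 4/15: (-3/2,0): −√(4/15)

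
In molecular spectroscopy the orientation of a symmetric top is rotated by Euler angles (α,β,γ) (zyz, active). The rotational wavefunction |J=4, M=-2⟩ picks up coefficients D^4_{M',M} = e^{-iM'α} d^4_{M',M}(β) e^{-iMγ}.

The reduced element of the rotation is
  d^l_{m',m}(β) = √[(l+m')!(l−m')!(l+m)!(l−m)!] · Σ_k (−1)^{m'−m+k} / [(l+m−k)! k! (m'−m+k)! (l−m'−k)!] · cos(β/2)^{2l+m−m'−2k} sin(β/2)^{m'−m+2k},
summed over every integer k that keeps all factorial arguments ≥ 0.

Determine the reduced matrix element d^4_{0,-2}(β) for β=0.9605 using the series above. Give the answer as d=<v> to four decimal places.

d=0.3449

d^4_{0,-2}(β=0.9605) via the finite sum:
c=cos(0.960500/2)=0.886879, s=sin(0.960500/2)=0.462001; N=√[24·24·2·720]=910.735966
k: max(0,(-2)−(0))=0 … min(4+(-2),4−(0))=2
  k=0: (−1)^2·910.7360/(96)·0.8869^6·0.4620^2 = +0.985359
  k=1: (−1)^3·910.7360/(36)·0.8869^4·0.4620^4 = -0.713049
  k=2: (−1)^4·910.7360/(96)·0.8869^2·0.4620^6 = +0.072562
d^4_{0,-2}(0.9605) = +0.985359 -0.713049 +0.072562 = +0.344871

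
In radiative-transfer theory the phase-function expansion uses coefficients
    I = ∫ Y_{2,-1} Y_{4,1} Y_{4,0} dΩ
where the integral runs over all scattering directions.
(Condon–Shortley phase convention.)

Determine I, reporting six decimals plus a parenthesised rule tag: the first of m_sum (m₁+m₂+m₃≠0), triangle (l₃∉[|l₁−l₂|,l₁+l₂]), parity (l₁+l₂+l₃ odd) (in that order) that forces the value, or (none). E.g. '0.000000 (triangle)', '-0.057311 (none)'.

-0.044869 (none)

m-sum 0 ✓  L=10 even ✓  2≤4≤6 ✓
Π(2lᵢ+1) = 5×9×9 = 405
triangle coeff Δ(2,4,4) = 1/13860
Σ_t [0,2]: t=0:+1/192 t=1:−1/36 t=2:+1/192 = -5/288
(3j)²=20/693 [(2 4 4; 0 0 0)], sign=-1
Σ_t [1,2]: t=1:−1/96 t=2:+1/72 = 1/288
(3j)²=1/462 [(2 4 4; -1 1 0)], sign=+1
⇒ 4πI² = 150/5929
I = (-1)√(150/5929/(4π)) = -0.04486937
No selection rule forces the value: the integral is nonzero (none).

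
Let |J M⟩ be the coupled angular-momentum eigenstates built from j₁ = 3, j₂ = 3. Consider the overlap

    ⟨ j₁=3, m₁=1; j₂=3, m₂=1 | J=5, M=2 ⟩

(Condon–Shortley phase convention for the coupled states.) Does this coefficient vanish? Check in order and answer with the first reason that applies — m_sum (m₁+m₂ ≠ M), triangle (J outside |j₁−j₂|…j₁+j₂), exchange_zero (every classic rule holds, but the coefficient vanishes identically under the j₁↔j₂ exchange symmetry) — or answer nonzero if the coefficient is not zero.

exchange_zero

m-sum: m₁+m₂ = 1+1 = 2, M = 2  ✓
triangle: |j₁−j₂| = 0 ≤ J = 5 ≤ j₁+j₂ = 6  ✓
exchange: j₁=j₂ and m₁=m₂, and (−1)^(j₁+j₂−J) = (−1)^1 = −1 forces ⟨j₁m₁;j₂m₂|JM⟩ = −⟨j₂m₂;j₁m₁|JM⟩ = −⟨j₁m₁;j₂m₂|JM⟩ ⇒ the coefficient vanishes identically
Racah sum check: Σ_k collapses to 0 ⇒ CG = 0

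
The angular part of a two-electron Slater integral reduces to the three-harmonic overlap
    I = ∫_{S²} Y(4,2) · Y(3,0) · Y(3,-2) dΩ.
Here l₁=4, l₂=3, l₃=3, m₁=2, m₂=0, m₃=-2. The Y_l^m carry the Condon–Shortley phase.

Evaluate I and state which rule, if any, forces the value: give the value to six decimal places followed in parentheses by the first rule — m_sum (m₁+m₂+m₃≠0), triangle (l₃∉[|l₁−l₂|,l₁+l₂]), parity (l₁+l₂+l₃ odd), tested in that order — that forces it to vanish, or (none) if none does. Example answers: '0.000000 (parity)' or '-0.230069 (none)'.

-0.044418 (none)

Checks pass: Σm=0; 10 even; l₃=3∈[1,7].
(2·4+1)(2·3+1)(2·3+1) = 441
Δ: 4! 4! 2! / 11! → 1/34650
sum: t=1:−1/72 t=2:+1/16 t=3:−1/72 = 5/144
3j²(4 3 3; 0 0 0) = Δ·Π!·Σ² = 2/77  (sign -1)
sum: t=1:−1/72 t=2:+1/96 = -1/288
3j²(4 3 3; 2 0 -2) = Δ·Π!·Σ² = 1/462  (sign +1)
combine: 4πI² = 441·2/77·1/462 = 3/121
take √, sign -1: I = -0.04441841
No selection rule forces the value: the integral is nonzero (none).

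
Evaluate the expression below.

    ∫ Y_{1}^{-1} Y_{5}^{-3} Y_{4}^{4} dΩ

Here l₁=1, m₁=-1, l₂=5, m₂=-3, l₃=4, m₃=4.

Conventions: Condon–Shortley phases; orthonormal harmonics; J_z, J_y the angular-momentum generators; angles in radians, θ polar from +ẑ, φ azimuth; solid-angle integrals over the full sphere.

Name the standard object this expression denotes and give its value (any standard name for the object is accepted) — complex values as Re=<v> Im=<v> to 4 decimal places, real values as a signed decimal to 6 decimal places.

Gaunt coefficient, -0.049106

This is a Gaunt coefficient — the integral of a triple product of spherical harmonics over the sphere.
m-sum 0 ✓  L=10 even ✓  4≤4≤6 ✓
Π(2lᵢ+1) = 3×11×9 = 297
triangle coeff Δ(1,5,4) = 1/495
Σ_t [1,1]: t=1:−1/576 = -1/576
(3j)²=5/99 [(1 5 4; 0 0 0)], sign=-1
Σ_t [2,2]: t=2:+1/80640 = 1/80640
(3j)²=1/495 [(1 5 4; -1 -3 4)], sign=+1
⇒ 4πI² = 1/33
I = (-1)√(1/33/(4π)) = -0.04910640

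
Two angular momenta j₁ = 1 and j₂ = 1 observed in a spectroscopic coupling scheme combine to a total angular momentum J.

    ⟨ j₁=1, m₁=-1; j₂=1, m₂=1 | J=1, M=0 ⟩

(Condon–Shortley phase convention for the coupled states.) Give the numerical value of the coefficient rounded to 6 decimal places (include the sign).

j₁+j₂−J=1  J+j₁−j₂=1  J−j₁+j₂=1  j₁+j₂+J+1=4
(j₁±m₁, j₂±m₂, J±M) = (0,2,2,0,1,1)
P² = 1/2
sum k=1..1:
  [1] −1/1 = -1
S = -1
C² = P²·S² = 1/2 ; C = -0.707107

−√(1/2) ≈ -0.707107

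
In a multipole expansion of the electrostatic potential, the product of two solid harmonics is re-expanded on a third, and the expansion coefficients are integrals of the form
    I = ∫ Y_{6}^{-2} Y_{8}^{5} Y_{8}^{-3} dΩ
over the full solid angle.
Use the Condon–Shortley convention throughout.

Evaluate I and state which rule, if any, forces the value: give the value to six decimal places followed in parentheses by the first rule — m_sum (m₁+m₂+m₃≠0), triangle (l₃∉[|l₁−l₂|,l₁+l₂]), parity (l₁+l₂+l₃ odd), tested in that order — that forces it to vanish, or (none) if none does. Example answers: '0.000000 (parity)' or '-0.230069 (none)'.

Rules hold: Σm=0, L=22 even, 2≤8≤14.
N = 13·17·17 = 3757
Δ = 6!·6!·10!/23! = 1/13742520792
Racah Σ t=0..6: t=0:+1/41803776000 t=1:−1/435456000 t=2:+1/39813120 t=3:−1/18662400 t=4:+1/39813120 t=5:−1/435456000 t=6:+1/41803776000 = -11/1393459200
⇒ 3j(6 8 8; 0 0 0)² = 600/96577, sgn -1
Racah Σ t=3..6: t=3:−1/15676416000 t=4:+1/836075520 t=5:−1/348364800 t=6:+1/1045094400 = -7/8957952000
⇒ 3j(6 8 8; -2 5 -3)² = 343/44574, sgn +1
4πI² = N·(3j₀)²·(3jₘ)² = 34300/190969
I = -1·√(0.17961/4π) = -0.11955306
No selection rule forces the value: the integral is nonzero (none).

-0.119553 (none)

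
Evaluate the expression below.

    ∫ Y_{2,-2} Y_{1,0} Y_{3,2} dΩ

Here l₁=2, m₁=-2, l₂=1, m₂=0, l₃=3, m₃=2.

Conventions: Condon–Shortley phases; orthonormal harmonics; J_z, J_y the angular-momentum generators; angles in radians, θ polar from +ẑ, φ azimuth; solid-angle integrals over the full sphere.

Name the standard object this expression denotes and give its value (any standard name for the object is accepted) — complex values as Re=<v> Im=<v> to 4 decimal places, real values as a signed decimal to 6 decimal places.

Gaunt coefficient, +0.184674

This is a Gaunt coefficient — the integral of a triple product of spherical harmonics over the sphere.
Checks pass: Σm=0; 6 even; l₃=3∈[1,3].
(2·2+1)(2·1+1)(2·3+1) = 105
Δ: 0! 4! 2! / 7! → 1/105
sum: t=0:+1/4 = 1/4
3j²(2 1 3; 0 0 0) = Δ·Π!·Σ² = 3/35  (sign -1)
sum: t=0:+1/24 = 1/24
3j²(2 1 3; -2 0 2) = Δ·Π!·Σ² = 1/21  (sign -1)
combine: 4πI² = 105·3/35·1/21 = 3/7
take √, sign +1: I = 0.18467439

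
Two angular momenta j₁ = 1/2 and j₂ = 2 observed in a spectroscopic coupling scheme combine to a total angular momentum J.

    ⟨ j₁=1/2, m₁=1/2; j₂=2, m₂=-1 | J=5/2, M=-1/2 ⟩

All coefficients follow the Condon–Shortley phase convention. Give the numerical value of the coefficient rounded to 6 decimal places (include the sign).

+0.632456

triangle: 0!*1!*4!/6! = 24/720
(j±m)!: 1!*0!*1!*3!*2!*3! = 72
prefactor² = (2J+1)*Δ*N² = 72/5
  k=0: +1/(0!*0!*0!*1!*1!*3!) = 1/6
Σ = 1/6  ⇒  CG² = 72/5*(1/6)² = 2/5
CG = +√(2/5) = +0.632456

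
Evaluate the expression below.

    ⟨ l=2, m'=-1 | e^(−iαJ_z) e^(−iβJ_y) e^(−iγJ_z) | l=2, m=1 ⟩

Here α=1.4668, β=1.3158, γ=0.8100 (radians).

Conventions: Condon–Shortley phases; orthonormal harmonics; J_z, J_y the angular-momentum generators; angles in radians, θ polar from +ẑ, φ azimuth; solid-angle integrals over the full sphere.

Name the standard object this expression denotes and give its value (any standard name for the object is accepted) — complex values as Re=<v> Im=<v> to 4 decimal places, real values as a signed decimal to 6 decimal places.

This is a Wigner D-matrix element — the rotation-matrix element ⟨l m'| R(α,β,γ) |l m⟩ in the angular-momentum basis.
D^2_{-1,1}(1.4668,1.3158,0.8100) = e^{-i·-1·1.4668}·d^2_{-1,1}(1.3158)·e^{-i·1·0.8100}. Compute d first:
c=cos(1.315800/2)=0.791278, s=sin(1.315800/2)=0.611457; N=√[1·6·6·1]=6.000000
Admissible k: 2..3 (factorial args all ≥0)
  k=2: (−1)^0·6.0000/(2)·0.7913^2·0.6115^2 = +0.702281
  k=3: (−1)^1·6.0000/(6)·0.7913^0·0.6115^4 = -0.139786
d^2_{-1,1}(1.3158) = +0.702281 -0.139786 = +0.562495
Phases: e^{-i·(-1)·1.4668}=+0.103809+0.994597i, e^{-i·(1)·0.8100}=+0.689498-0.724287i ⇒ D=+0.445468+0.343451i

Wigner D-matrix element, Re=0.4455 Im=0.3435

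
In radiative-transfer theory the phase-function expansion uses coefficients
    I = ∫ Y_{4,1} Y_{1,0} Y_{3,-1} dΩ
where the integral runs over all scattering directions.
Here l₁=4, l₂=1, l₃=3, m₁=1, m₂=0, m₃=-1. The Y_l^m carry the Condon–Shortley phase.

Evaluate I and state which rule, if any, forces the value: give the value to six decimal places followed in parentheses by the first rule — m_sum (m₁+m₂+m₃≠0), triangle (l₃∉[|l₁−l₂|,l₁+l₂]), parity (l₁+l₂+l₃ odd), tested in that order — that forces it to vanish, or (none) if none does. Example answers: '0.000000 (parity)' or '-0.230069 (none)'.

-0.238414 (none)

Checks pass: Σm=0; 8 even; l₃=3∈[3,5].
(2·4+1)(2·1+1)(2·3+1) = 189
Δ: 2! 6! 0! / 9! → 1/252
sum: t=1:−1/36 = -1/36
3j²(4 1 3; 0 0 0) = Δ·Π!·Σ² = 4/63  (sign +1)
sum: t=1:−1/48 = -1/48
3j²(4 1 3; 1 0 -1) = Δ·Π!·Σ² = 5/84  (sign -1)
combine: 4πI² = 189·4/63·5/84 = 5/7
take √, sign -1: I = -0.23841361
No selection rule forces the value: the integral is nonzero (none).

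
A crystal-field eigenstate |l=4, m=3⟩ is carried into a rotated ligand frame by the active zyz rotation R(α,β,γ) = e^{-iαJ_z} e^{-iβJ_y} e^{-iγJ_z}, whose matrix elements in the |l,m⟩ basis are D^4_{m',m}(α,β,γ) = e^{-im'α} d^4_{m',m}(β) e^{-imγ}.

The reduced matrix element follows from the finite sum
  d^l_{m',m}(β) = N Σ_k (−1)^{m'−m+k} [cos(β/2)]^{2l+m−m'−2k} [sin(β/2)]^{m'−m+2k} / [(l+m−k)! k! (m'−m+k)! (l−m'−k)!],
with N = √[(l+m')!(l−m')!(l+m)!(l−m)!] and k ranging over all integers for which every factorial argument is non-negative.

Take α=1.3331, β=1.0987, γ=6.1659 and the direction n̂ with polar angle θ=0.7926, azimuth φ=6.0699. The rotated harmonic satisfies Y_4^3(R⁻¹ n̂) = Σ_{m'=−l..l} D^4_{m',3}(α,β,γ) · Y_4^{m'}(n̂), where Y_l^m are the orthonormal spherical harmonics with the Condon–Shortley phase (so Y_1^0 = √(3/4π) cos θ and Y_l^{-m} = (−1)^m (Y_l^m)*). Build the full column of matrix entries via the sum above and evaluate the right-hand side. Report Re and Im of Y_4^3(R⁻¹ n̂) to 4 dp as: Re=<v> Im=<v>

Need the full column D^4_{m',3} for m'=−4..4 at α=1.3331, β=1.0987, γ=6.1659.
cos(β/2)=0.852864, sin(β/2)=0.522133
d^4_{-4,3}: single k=7 term ⇒ +0.025521;  D = +0.021079-0.014388i
d^4_{-3,3}: k∈[6..7] ⇒ +0.103168 -0.005524 = +0.097644;  D = -0.034510-0.091342i
d^4_{-2,3}: k∈[5..6] ⇒ +0.270228 -0.033761 = +0.236467;  D = -0.234665+0.029138i
d^4_{-1,3}: k∈[4..5] ⇒ +0.520191 -0.116981 = +0.403210;  D = -0.045930+0.400585i
d^4_{0,3}: k∈[3..4] ⇒ +0.759988 -0.284845 = +0.475142;  D = +0.446033+0.163753i
d^4_{1,3}: k∈[2..3] ⇒ +0.832744 -0.520191 = +0.312553;  D = +0.173776-0.259791i
d^4_{2,3}: k∈[1..2] ⇒ +0.641215 -0.720988 = -0.079772;  D = +0.053998+0.058718i
d^4_{3,3}: k∈[0..1] ⇒ +0.279923 -0.734411 = -0.454488;  D = +0.397569-0.220223i
d^4_{4,3}: single k=0 term ⇒ -0.484713;  D = -0.128426-0.467390i
Y_4^{m'}(θ=0.7926,φ=6.0699) and Σ D·Y over m':
  (+0.0211-0.0144i)·(+0.0749+0.0858i)  (-0.0345-0.0913i)·(+0.2546+0.1895i)  (-0.2347+0.0291i)·(+0.3784+0.1720i)  (-0.0459+0.4006i)·(+0.1039+0.0225i)  (+0.4460+0.1638i)·(-0.3474+0.0000i)  (+0.1738-0.2598i)·(-0.1039+0.0225i)  (+0.0540+0.0587i)·(+0.3784-0.1720i)  (+0.3976-0.2202i)·(-0.2546+0.1895i)  (-0.1284-0.4674i)·(+0.0749-0.0858i)
Y_4^3(R⁻¹ n̂) = -0.342091+0.076590i

Re=-0.3421 Im=0.0766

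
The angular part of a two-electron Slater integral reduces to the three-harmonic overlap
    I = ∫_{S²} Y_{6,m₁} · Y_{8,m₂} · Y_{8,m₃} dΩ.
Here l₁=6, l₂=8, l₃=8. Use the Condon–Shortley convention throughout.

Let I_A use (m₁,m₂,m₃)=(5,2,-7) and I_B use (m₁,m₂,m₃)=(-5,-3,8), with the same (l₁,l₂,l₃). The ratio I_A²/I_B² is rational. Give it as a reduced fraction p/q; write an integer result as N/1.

243/88

l's match ⇒ only the (l;m) 3-j factors differ between A and B.
A: triangle coeff Δ(6,8,8) = 1/13742520792; Σ_t [0,1]: t=0:+1/313528320000 t=1:−1/31352832000 = -1/34836480000; (3j)²=243/29716 [(6 8 8; 5 2 -7)], sign=+1
B: triangle coeff Δ(6,8,8) = 1/13742520792; Σ_t [5,5]: t=5:−1/313528320000 = -1/313528320000; (3j)²=22/7429 [(6 8 8; -5 -3 8)], sign=-1
I_A²/I_B² = (243/29716)/(22/7429) = 243/88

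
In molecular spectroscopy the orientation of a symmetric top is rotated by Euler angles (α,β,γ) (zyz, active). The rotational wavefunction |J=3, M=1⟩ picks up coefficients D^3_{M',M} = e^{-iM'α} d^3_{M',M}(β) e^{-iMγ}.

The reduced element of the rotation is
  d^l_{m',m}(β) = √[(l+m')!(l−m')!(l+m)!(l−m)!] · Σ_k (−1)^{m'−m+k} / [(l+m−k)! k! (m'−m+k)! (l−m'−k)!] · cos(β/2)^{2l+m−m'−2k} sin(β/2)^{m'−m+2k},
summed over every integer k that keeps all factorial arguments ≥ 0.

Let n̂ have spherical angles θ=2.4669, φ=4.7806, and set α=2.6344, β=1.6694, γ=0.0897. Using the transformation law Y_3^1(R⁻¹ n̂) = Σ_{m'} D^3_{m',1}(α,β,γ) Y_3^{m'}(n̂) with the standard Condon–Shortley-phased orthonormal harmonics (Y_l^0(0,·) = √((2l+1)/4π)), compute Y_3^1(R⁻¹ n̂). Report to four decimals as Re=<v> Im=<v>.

Need the full column D^3_{m',1} for m'=−3..3 at α=2.6344, β=1.6694, γ=0.0897.
cos(β/2)=0.671400, sin(β/2)=0.741095
d^3_{-3,1}: single k=4 term ⇒ +0.526628;  D = +0.021313+0.526197i
d^3_{-2,1}: k∈[3..4] ⇒ +0.779105 -0.474626 = +0.304479;  D = +0.137001-0.271916i
d^3_{-1,1}: k∈[2..4] ⇒ +0.669614 -1.087799 +0.165670 = -0.252515;  D = +0.208851-0.141932i
d^3_{0,1}: k∈[1..3] ⇒ +0.350245 -1.280200 +0.519926 = -0.410029;  D = -0.408381+0.036730i
d^3_{1,1}: k∈[0..2] ⇒ +0.091598 -0.892819 +0.815849 = +0.014629;  D = -0.013372-0.005931i
d^3_{2,1}: k∈[0..1] ⇒ -0.319728 +0.779105 = +0.459377;  D = +0.276584+0.366781i
d^3_{3,1}: single k=0 term ⇒ +0.432234;  D = -0.059852-0.428070i
Y_3^{m'}(θ=2.4669,φ=4.7806) and Σ D·Y over m':
  (+0.0213+0.5262i)·(-0.0207-0.0996i)  (+0.1370-0.2719i)·(+0.3085-0.0424i)  (+0.2089-0.1419i)·(+0.0282+0.4127i)  (-0.4084+0.0367i)·(-0.0143+0.0000i)  (-0.0134-0.0059i)·(-0.0282+0.4127i)  (+0.2766+0.3668i)·(+0.3085+0.0424i)  (-0.0599-0.4281i)·(+0.0207-0.0996i)
Y_3^1(R⁻¹ n̂) = +0.181759+0.095608i

Re=0.1818 Im=0.0956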